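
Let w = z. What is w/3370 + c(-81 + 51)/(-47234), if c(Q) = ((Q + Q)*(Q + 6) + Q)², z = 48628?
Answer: -1100750512/39794645 ≈ -27.661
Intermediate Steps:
w = 48628
c(Q) = (Q + 2*Q*(6 + Q))² (c(Q) = ((2*Q)*(6 + Q) + Q)² = (2*Q*(6 + Q) + Q)² = (Q + 2*Q*(6 + Q))²)
w/3370 + c(-81 + 51)/(-47234) = 48628/3370 + ((-81 + 51)²*(13 + 2*(-81 + 51))²)/(-47234) = 48628*(1/3370) + ((-30)²*(13 + 2*(-30))²)*(-1/47234) = 24314/1685 + (900*(13 - 60)²)*(-1/47234) = 24314/1685 + (900*(-47)²)*(-1/47234) = 24314/1685 + (900*2209)*(-1/47234) = 24314/1685 + 1988100*(-1/47234) = 24314/1685 - 994050/23617 = -1100750512/39794645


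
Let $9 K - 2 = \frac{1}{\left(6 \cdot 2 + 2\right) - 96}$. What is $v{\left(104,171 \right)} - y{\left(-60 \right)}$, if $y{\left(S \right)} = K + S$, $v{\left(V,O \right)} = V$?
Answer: $\frac{120869}{738} \approx 163.78$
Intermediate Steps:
$K = \frac{163}{738}$ ($K = \frac{2}{9} + \frac{1}{9 \left(\left(6 \cdot 2 + 2\right) - 96\right)} = \frac{2}{9} + \frac{1}{9 \left(\left(12 + 2\right) - 96\right)} = \frac{2}{9} + \frac{1}{9 \left(14 - 96\right)} = \frac{2}{9} + \frac{1}{9 \left(-82\right)} = \frac{2}{9} + \frac{1}{9} \left(- \frac{1}{82}\right) = \frac{2}{9} - \frac{1}{738} = \frac{163}{738} \approx 0.22087$)
$y{\left(S \right)} = \frac{163}{738} + S$
$v{\left(104,171 \right)} - y{\left(-60 \right)} = 104 - \left(\frac{163}{738} - 60\right) = 104 - - \frac{44117}{738} = 104 + \frac{44117}{738} = \frac{120869}{738}$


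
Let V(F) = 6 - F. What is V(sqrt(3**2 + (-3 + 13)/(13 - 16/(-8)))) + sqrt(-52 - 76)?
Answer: 6 - sqrt(87)/3 + 8*I*sqrt(2) ≈ 2.8909 + 11.314*I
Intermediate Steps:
V(sqrt(3**2 + (-3 + 13)/(13 - 16/(-8)))) + sqrt(-52 - 76) = (6 - sqrt(3**2 + (-3 + 13)/(13 - 16/(-8)))) + sqrt(-52 - 76) = (6 - sqrt(9 + 10/(13 - 16*(-1/8)))) + sqrt(-128) = (6 - sqrt(9 + 10/(13 + 2))) + 8*I*sqrt(2) = (6 - sqrt(9 + 10/15)) + 8*I*sqrt(2) = (6 - sqrt(9 + 10*(1/15))) + 8*I*sqrt(2) = (6 - sqrt(9 + 2/3)) + 8*I*sqrt(2) = (6 - sqrt(29/3)) + 8*I*sqrt(2) = (6 - sqrt(87)/3) + 8*I*sqrt(2) = 6 - sqrt(87)/3 + 8*I*sqrt(2)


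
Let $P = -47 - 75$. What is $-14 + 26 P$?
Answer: $-3186$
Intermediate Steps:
$P = -122$ ($P = -47 - 75 = -122$)
$-14 + 26 P = -14 + 26 \left(-122\right) = -14 - 3172 = -3186$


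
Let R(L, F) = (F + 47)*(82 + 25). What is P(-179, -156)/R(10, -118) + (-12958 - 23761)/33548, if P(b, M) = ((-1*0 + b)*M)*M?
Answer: 145860964669/254864156 ≈ 572.31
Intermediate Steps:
P(b, M) = b*M² (P(b, M) = ((0 + b)*M)*M = (b*M)*M = (M*b)*M = b*M²)
R(L, F) = 5029 + 107*F (R(L, F) = (47 + F)*107 = 5029 + 107*F)
P(-179, -156)/R(10, -118) + (-12958 - 23761)/33548 = (-179*(-156)²)/(5029 + 107*(-118)) + (-12958 - 23761)/33548 = (-179*24336)/(5029 - 12626) - 36719*1/33548 = -4356144/(-7597) - 36719/33548 = -4356144*(-1/7597) - 36719/33548 = 4356144/7597 - 36719/33548 = 145860964669/254864156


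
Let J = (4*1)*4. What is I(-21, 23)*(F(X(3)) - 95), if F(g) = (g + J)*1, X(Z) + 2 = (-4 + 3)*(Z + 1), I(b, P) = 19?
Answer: -1615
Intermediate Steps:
J = 16 (J = 4*4 = 16)
X(Z) = -3 - Z (X(Z) = -2 + (-4 + 3)*(Z + 1) = -2 - (1 + Z) = -2 + (-1 - Z) = -3 - Z)
F(g) = 16 + g (F(g) = (g + 16)*1 = (16 + g)*1 = 16 + g)
I(-21, 23)*(F(X(3)) - 95) = 19*((16 + (-3 - 1*3)) - 95) = 19*((16 + (-3 - 3)) - 95) = 19*((16 - 6) - 95) = 19*(10 - 95) = 19*(-85) = -1615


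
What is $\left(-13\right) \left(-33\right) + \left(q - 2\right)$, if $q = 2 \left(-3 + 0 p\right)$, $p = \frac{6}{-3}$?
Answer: $421$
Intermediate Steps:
$p = -2$ ($p = 6 \left(- \frac{1}{3}\right) = -2$)
$q = -6$ ($q = 2 \left(-3 + 0 \left(-2\right)\right) = 2 \left(-3 + 0\right) = 2 \left(-3\right) = -6$)
$\left(-13\right) \left(-33\right) + \left(q - 2\right) = \left(-13\right) \left(-33\right) - 8 = 429 - 8 = 421$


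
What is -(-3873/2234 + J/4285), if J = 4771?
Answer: 5937391/9572690 ≈ 0.62024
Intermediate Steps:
-(-3873/2234 + J/4285) = -(-3873/2234 + 4771/4285) = -1*(-5937391/9572690) = 5937391/9572690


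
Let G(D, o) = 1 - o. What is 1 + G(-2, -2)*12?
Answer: 37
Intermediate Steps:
1 + G(-2, -2)*12 = 1 + (1 - 1*(-2))*12 = 1 + (1 + 2)*12 = 1 + 3*12 = 1 + 36 = 37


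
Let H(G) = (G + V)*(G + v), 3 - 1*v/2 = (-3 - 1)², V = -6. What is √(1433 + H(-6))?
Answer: √1817 ≈ 42.626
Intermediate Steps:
v = -26 (v = 6 - 2*(-3 - 1)² = 6 - 2*(-4)² = 6 - 2*16 = 6 - 32 = -26)
H(G) = (-26 + G)*(-6 + G) (H(G) = (G - 6)*(G - 26) = (-6 + G)*(-26 + G) = (-26 + G)*(-6 + G))
√(1433 + H(-6)) = √(1433 + (156 + (-6)² - 32*(-6))) = √(1433 + (156 + 36 + 192)) = √(1433 + 384) = √1817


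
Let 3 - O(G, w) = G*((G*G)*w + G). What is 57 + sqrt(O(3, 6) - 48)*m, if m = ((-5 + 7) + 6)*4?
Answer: 57 + 192*I*sqrt(6) ≈ 57.0 + 470.3*I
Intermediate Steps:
O(G, w) = 3 - G*(G + w*G**2) (O(G, w) = 3 - G*((G*G)*w + G) = 3 - G*(G**2*w + G) = 3 - G*(w*G**2 + G) = 3 - G*(G + w*G**2))
m = 32 (m = (2 + 6)*4 = 8*4 = 32)
57 + sqrt(O(3, 6) - 48)*m = 57 + sqrt((3 - 1*3**2 - 1*6*3**3) - 48)*32 = 57 + sqrt((3 - 1*9 - 1*6*27) - 48)*32 = 57 + sqrt((3 - 9 - 162) - 48)*32 = 57 + sqrt(-168 - 48)*32 = 57 + sqrt(-216)*32 = 57 + (6*I*sqrt(6))*32 = 57 + 192*I*sqrt(6)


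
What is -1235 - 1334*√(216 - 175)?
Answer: -1235 - 1334*√41 ≈ -9776.8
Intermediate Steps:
-1235 - 1334*√(216 - 175) = -1235 - 1334*√41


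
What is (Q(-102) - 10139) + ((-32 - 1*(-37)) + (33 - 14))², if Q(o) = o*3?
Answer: -9869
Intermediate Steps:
Q(o) = 3*o
(Q(-102) - 10139) + ((-32 - 1*(-37)) + (33 - 14))² = (3*(-102) - 10139) + ((-32 - 1*(-37)) + (33 - 14))² = (-306 - 10139) + ((-32 + 37) + 19)² = -10445 + (5 + 19)² = -10445 + 24² = -10445 + 576 = -9869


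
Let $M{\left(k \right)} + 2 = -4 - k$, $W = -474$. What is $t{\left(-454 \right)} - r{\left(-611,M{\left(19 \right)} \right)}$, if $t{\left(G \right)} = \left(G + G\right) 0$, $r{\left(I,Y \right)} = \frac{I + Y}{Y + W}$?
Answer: $- \frac{636}{499} \approx -1.2745$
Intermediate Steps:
$M{\left(k \right)} = -6 - k$ ($M{\left(k \right)} = -2 - \left(4 + k\right) = -6 - k$)
$r{\left(I,Y \right)} = \frac{I + Y}{-474 + Y}$ ($r{\left(I,Y \right)} = \frac{I + Y}{Y - 474} = \frac{I + Y}{-474 + Y}$)
$t{\left(G \right)} = 0$ ($t{\left(G \right)} = 2 G 0 = 0$)
$t{\left(-454 \right)} - r{\left(-611,M{\left(19 \right)} \right)} = 0 - \frac{-611 - 25}{-474 - 25} = 0 - \frac{1}{-499} \left(-636\right) = 0 - \left(- \frac{1}{499}\right) \left(-636\right) = 0 - \frac{636}{499} = - \frac{636}{499}$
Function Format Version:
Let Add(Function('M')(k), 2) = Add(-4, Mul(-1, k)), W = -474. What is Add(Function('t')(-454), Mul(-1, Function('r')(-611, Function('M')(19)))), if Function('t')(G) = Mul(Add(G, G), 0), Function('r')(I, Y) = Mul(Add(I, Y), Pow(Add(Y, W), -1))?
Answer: Rational(-636, 499) ≈ -1.2745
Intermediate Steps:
Function('M')(k) = Add(-6, Mul(-1, k)) (Function('M')(k) = Add(-2, Add(-4, Mul(-1, k))) = Add(-6, Mul(-1, k)))
Function('r')(I, Y) = Mul(Pow(Add(-474, Y), -1), Add(I, Y)) (Function('r')(I, Y) = Mul(Add(I, Y), Pow(Add(Y, -474), -1)) = Mul(Add(I, Y), Pow(Add(-474, Y), -1)) = Mul(Pow(Add(-474, Y), -1), Add(I, Y)))
Function('t')(G) = 0 (Function('t')(G) = Mul(Mul(2, G), 0) = 0)
Add(Function('t')(-454), Mul(-1, Function('r')(-611, Function('M')(19)))) = Add(0, Mul(-1, Mul(Pow(Add(-474, Add(-6, Mul(-1, 19))), -1), Add(-611, Add(-6, Mul(-1, 19)))))) = Add(0, Mul(-1, Mul(Pow(Add(-474, Add(-6, -19)), -1), Add(-611, Add(-6, -19))))) = Add(0, Mul(-1, Mul(Pow(Add(-474, -25), -1), Add(-611, -25)))) = Add(0, Mul(-1, Mul(Pow(-499, -1), -636))) = Add(0, Mul(-1, Mul(Rational(-1, 499), -636))) = Add(0, Mul(-1, Rational(636, 499))) = Add(0, Rational(-636, 499)) = Rational(-636, 499)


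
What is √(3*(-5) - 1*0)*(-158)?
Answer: -158*I*√15 ≈ -611.93*I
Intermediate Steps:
√(3*(-5) - 1*0)*(-158) = √(-15 + 0)*(-158) = √(-15)*(-158) = (I*√15)*(-158) = -158*I*√15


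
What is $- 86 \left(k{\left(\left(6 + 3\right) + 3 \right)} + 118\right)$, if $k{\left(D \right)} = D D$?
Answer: $-22532$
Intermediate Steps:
$k{\left(D \right)} = D^{2}$
$- 86 \left(k{\left(\left(6 + 3\right) + 3 \right)} + 118\right) = - 86 \left(\left(\left(6 + 3\right) + 3\right)^{2} + 118\right) = - 86 \left(\left(9 + 3\right)^{2} + 118\right) = - 86 \left(12^{2} + 118\right) = - 86 \left(144 + 118\right) = \left(-86\right) 262 = -22532$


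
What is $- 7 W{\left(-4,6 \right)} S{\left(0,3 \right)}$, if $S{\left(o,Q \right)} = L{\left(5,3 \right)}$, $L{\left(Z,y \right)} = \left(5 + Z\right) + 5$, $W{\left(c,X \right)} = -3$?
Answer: $315$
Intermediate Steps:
$L{\left(Z,y \right)} = 10 + Z$
$S{\left(o,Q \right)} = 15$ ($S{\left(o,Q \right)} = 10 + 5 = 15$)
$- 7 W{\left(-4,6 \right)} S{\left(0,3 \right)} = \left(-7\right) \left(-3\right) 15 = 21 \cdot 15 = 315$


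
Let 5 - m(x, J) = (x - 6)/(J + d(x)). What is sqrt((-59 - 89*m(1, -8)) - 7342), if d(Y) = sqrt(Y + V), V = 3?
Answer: I*sqrt(279786)/6 ≈ 88.158*I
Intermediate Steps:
d(Y) = sqrt(3 + Y) (d(Y) = sqrt(Y + 3) = sqrt(3 + Y))
m(x, J) = 5 - (-6 + x)/(J + sqrt(3 + x)) (m(x, J) = 5 - (x - 6)/(J + sqrt(3 + x)) = 5 - (-6 + x)/(J + sqrt(3 + x)))
sqrt((-59 - 89*m(1, -8)) - 7342) = sqrt((-59 - 89*(6 - 1*1 + 5*(-8) + 5*sqrt(3 + 1))/(-8 + sqrt(3 + 1))) - 7342) = sqrt((-59 - 89*(6 - 1 - 40 + 5*sqrt(4))/(-8 + sqrt(4))) - 7342) = sqrt((-59 - 89*(6 - 1 - 40 + 5*2)/(-8 + 2)) - 7342) = sqrt((-59 - 89*(6 - 1 - 40 + 10)/(-6)) - 7342) = sqrt((-59 - (-89)*(-25)/6) - 7342) = sqrt((-59 - 89*25/6) - 7342) = sqrt((-59 - 2225/6) - 7342) = sqrt(-2579/6 - 7342) = sqrt(-46631/6) = I*sqrt(279786)/6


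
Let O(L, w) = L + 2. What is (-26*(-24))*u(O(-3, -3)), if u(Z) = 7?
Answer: 4368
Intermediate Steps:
O(L, w) = 2 + L
(-26*(-24))*u(O(-3, -3)) = -26*(-24)*7 = 624*7 = 4368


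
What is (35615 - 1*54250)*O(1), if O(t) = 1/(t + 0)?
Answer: -18635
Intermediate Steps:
O(t) = 1/t
(35615 - 1*54250)*O(1) = (35615 - 1*54250)/1 = (35615 - 54250)*1 = -18635*1 = -18635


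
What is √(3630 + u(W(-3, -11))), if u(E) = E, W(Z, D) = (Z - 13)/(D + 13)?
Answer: √3622 ≈ 60.183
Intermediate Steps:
W(Z, D) = (-13 + Z)/(13 + D)
√(3630 + u(W(-3, -11))) = √(3630 + (-13 - 3)/(13 - 11)) = √(3630 - 16/2) = √(3630 + (½)*(-16)) = √(3630 - 8) = √3622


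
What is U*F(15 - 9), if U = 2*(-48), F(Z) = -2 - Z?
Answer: 768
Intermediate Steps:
U = -96
U*F(15 - 9) = -96*(-2 - (15 - 9)) = -96*(-2 - 1*6) = -96*(-2 - 6) = -96*(-8) = 768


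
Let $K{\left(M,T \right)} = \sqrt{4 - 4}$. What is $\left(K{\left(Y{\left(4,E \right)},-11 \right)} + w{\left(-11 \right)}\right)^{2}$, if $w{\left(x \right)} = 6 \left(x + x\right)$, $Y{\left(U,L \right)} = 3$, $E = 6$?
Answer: $17424$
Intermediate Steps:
$K{\left(M,T \right)} = 0$ ($K{\left(M,T \right)} = \sqrt{0} = 0$)
$w{\left(x \right)} = 12 x$ ($w{\left(x \right)} = 6 \cdot 2 x = 12 x$)
$\left(K{\left(Y{\left(4,E \right)},-11 \right)} + w{\left(-11 \right)}\right)^{2} = \left(0 + 12 \left(-11\right)\right)^{2} = \left(0 - 132\right)^{2} = \left(-132\right)^{2} = 17424$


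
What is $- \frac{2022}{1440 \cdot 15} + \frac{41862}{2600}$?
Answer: $\frac{149827}{9360} \approx 16.007$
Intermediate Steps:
$- \frac{2022}{1440 \cdot 15} + \frac{41862}{2600} = - \frac{2022}{21600} + 41862 \cdot \frac{1}{2600} = \left(-2022\right) \frac{1}{21600} + \frac{20931}{1300} = - \frac{337}{3600} + \frac{20931}{1300} = \frac{149827}{9360}$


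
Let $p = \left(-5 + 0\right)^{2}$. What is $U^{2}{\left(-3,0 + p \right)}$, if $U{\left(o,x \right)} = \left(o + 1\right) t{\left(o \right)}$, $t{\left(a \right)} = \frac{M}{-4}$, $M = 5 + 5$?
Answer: $25$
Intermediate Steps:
$p = 25$ ($p = \left(-5\right)^{2} = 25$)
$M = 10$
$t{\left(a \right)} = - \frac{5}{2}$ ($t{\left(a \right)} = \frac{10}{-4} = 10 \left(- \frac{1}{4}\right) = - \frac{5}{2}$)
$U{\left(o,x \right)} = - \frac{5}{2} - \frac{5 o}{2}$ ($U{\left(o,x \right)} = \left(o + 1\right) \left(- \frac{5}{2}\right) = \left(1 + o\right) \left(- \frac{5}{2}\right) = - \frac{5}{2} - \frac{5 o}{2}$)
$U^{2}{\left(-3,0 + p \right)} = \left(- \frac{5}{2} - - \frac{15}{2}\right)^{2} = \left(- \frac{5}{2} + \frac{15}{2}\right)^{2} = 5^{2} = 25$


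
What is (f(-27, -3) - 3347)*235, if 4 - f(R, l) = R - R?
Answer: -785605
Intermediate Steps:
f(R, l) = 4 (f(R, l) = 4 - (R - R) = 4 - 1*0 = 4 + 0 = 4)
(f(-27, -3) - 3347)*235 = (4 - 3347)*235 = -3343*235 = -785605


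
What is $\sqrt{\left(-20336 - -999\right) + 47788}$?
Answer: $\sqrt{28451} \approx 168.67$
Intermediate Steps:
$\sqrt{\left(-20336 - -999\right) + 47788} = \sqrt{\left(-20336 + 999\right) + 47788} = \sqrt{-19337 + 47788} = \sqrt{28451}$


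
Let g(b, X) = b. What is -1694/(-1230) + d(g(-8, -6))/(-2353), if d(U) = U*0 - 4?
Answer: 1995451/1447095 ≈ 1.3789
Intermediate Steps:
d(U) = -4 (d(U) = 0 - 4 = -4)
-1694/(-1230) + d(g(-8, -6))/(-2353) = -1694/(-1230) - 4/(-2353) = -1694*(-1/1230) - 4*(-1/2353) = 847/615 + 4/2353 = 1995451/1447095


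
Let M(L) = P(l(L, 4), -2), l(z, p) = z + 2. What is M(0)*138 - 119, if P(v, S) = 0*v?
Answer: -119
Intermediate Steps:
l(z, p) = 2 + z
P(v, S) = 0
M(L) = 0
M(0)*138 - 119 = 0*138 - 119 = 0 - 119 = -119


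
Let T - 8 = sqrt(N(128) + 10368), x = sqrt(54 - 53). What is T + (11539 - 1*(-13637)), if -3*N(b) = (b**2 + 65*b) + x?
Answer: 25184 + 3*sqrt(237) ≈ 25230.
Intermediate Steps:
x = 1 (x = sqrt(1) = 1)
N(b) = -1/3 - 65*b/3 - b**2/3 (N(b) = -((b**2 + 65*b) + 1)/3 = -(1 + b**2 + 65*b)/3 = -1/3 - 65*b/3 - b**2/3)
T = 8 + 3*sqrt(237) (T = 8 + sqrt((-1/3 - 65/3*128 - 1/3*128**2) + 10368) = 8 + sqrt((-1/3 - 8320/3 - 1/3*16384) + 10368) = 8 + sqrt((-1/3 - 8320/3 - 16384/3) + 10368) = 8 + sqrt(-8235 + 10368) = 8 + sqrt(2133) = 8 + 3*sqrt(237) ≈ 54.184)
T + (11539 - 1*(-13637)) = (8 + 3*sqrt(237)) + (11539 - 1*(-13637)) = (8 + 3*sqrt(237)) + (11539 + 13637) = (8 + 3*sqrt(237)) + 25176 = 25184 + 3*sqrt(237)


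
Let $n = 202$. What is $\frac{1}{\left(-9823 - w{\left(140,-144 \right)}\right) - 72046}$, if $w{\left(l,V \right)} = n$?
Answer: $- \frac{1}{82071} \approx -1.2185 \cdot 10^{-5}$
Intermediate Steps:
$w{\left(l,V \right)} = 202$
$\frac{1}{\left(-9823 - w{\left(140,-144 \right)}\right) - 72046} = \frac{1}{\left(-9823 - 202\right) - 72046} = \frac{1}{-10025 - 72046} = \frac{1}{-82071} = - \frac{1}{82071}$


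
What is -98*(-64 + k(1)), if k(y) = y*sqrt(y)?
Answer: 6174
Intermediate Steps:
k(y) = y**(3/2)
-98*(-64 + k(1)) = -98*(-64 + 1**(3/2)) = -98*(-64 + 1) = -98*(-63) = 6174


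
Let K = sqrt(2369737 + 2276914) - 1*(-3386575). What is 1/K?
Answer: 3386575/11468885583974 - sqrt(4646651)/11468885583974 ≈ 2.9510e-7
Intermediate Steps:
K = 3386575 + sqrt(4646651) (K = sqrt(4646651) + 3386575 = 3386575 + sqrt(4646651) ≈ 3.3887e+6)
1/K = 1/(3386575 + sqrt(4646651))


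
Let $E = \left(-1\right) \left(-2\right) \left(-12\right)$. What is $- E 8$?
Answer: $192$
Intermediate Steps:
$E = -24$ ($E = 2 \left(-12\right) = -24$)
$- E 8 = - \left(-24\right) 8 = \left(-1\right) \left(-192\right) = 192$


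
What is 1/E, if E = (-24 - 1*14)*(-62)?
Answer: 1/2356 ≈ 0.00042445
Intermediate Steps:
E = 2356 (E = (-24 - 14)*(-62) = -38*(-62) = 2356)
1/E = 1/2356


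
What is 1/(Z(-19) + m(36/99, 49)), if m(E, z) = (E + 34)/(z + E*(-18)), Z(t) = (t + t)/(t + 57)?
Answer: -467/89 ≈ -5.2472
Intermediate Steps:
Z(t) = 2*t/(57 + t) (Z(t) = (2*t)/(57 + t) = 2*t/(57 + t))
m(E, z) = (34 + E)/(z - 18*E)
1/(Z(-19) + m(36/99, 49)) = 1/(2*(-19)/(57 - 19) + (34 + 36/99)/(49 - 648/99)) = 1/(2*(-19)/38 + (34 + 36*(1/99))/(49 - 648/99)) = 1/(2*(-19)*(1/38) + (34 + 4/11)/(49 - 18*4/11)) = 1/(-1 + (378/11)/(49 - 72/11)) = 1/(-1 + (378/11)/(467/11)) = 1/(-1 + (11/467)*(378/11)) = 1/(-1 + 378/467) = 1/(-89/467) = -467/89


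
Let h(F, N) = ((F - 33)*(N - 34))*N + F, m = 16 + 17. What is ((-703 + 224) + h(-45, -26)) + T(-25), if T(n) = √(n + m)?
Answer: -122204 + 2*√2 ≈ -1.2220e+5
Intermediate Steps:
m = 33
h(F, N) = F + N*(-34 + N)*(-33 + F) (h(F, N) = ((-33 + F)*(-34 + N))*N + F = ((-34 + N)*(-33 + F))*N + F = N*(-34 + N)*(-33 + F) + F = F + N*(-34 + N)*(-33 + F))
T(n) = √(33 + n) (T(n) = √(n + 33) = √(33 + n))
((-703 + 224) + h(-45, -26)) + T(-25) = ((-703 + 224) + (-45 - 33*(-26)² + 1122*(-26) - 45*(-26)² - 34*(-45)*(-26))) + √(33 - 25) = (-479 + (-45 - 33*676 - 29172 - 45*676 - 39780)) + √8 = (-479 + (-45 - 22308 - 29172 - 30420 - 39780)) + 2*√2 = (-479 - 121725) + 2*√2 = -122204 + 2*√2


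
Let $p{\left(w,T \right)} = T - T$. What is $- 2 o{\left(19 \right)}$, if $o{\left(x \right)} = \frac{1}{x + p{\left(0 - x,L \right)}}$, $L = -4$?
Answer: $- \frac{2}{19} \approx -0.10526$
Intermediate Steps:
$p{\left(w,T \right)} = 0$
$o{\left(x \right)} = \frac{1}{x}$ ($o{\left(x \right)} = \frac{1}{x + 0} = \frac{1}{x}$)
$- 2 o{\left(19 \right)} = - \frac{2}{19}$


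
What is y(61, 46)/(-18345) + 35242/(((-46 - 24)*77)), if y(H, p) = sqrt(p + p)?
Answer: -17621/2695 - 2*sqrt(23)/18345 ≈ -6.5389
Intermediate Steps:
y(H, p) = sqrt(2)*sqrt(p) (y(H, p) = sqrt(2*p) = sqrt(2)*sqrt(p))
y(61, 46)/(-18345) + 35242/(((-46 - 24)*77)) = (sqrt(2)*sqrt(46))/(-18345) + 35242/(((-46 - 24)*77)) = (2*sqrt(23))*(-1/18345) + 35242/((-70*77)) = -2*sqrt(23)/18345 + 35242/(-5390) = -2*sqrt(23)/18345 + 35242*(-1/5390) = -2*sqrt(23)/18345 - 17621/2695 = -17621/2695 - 2*sqrt(23)/18345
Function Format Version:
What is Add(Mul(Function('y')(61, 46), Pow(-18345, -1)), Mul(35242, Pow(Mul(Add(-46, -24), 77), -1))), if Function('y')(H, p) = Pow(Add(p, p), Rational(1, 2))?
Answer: Add(Rational(-17621, 2695), Mul(Rational(-2, 18345), Pow(23, Rational(1, 2)))) ≈ -6.5389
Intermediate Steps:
Function('y')(H, p) = Mul(Pow(2, Rational(1, 2)), Pow(p, Rational(1, 2))) (Function('y')(H, p) = Pow(Mul(2, p), Rational(1, 2)) = Mul(Pow(2, Rational(1, 2)), Pow(p, Rational(1, 2))))
Add(Mul(Function('y')(61, 46), Pow(-18345, -1)), Mul(35242, Pow(Mul(Add(-46, -24), 77), -1))) = Add(Mul(Mul(Pow(2, Rational(1, 2)), Pow(46, Rational(1, 2))), Pow(-18345, -1)), Mul(35242, Pow(Mul(Add(-46, -24), 77), -1))) = Add(Mul(Mul(2, Pow(23, Rational(1, 2))), Rational(-1, 18345)), Mul(35242, Pow(Mul(-70, 77), -1))) = Add(Mul(Rational(-2, 18345), Pow(23, Rational(1, 2))), Mul(35242, Pow(-5390, -1))) = Add(Mul(Rational(-2, 18345), Pow(23, Rational(1, 2))), Mul(35242, Rational(-1, 5390))) = Add(Mul(Rational(-2, 18345), Pow(23, Rational(1, 2))), Rational(-17621, 2695)) = Add(Rational(-17621, 2695), Mul(Rational(-2, 18345), Pow(23, Rational(1, 2))))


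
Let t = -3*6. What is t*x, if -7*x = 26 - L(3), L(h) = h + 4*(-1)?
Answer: 486/7 ≈ 69.429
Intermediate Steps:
L(h) = -4 + h (L(h) = h - 4 = -4 + h)
x = -27/7 (x = -(26 - (-4 + 3))/7 = -(26 - 1*(-1))/7 = -(26 + 1)/7 = -⅐*27 = -27/7 ≈ -3.8571)
t = -18
t*x = -18*(-27/7) = 486/7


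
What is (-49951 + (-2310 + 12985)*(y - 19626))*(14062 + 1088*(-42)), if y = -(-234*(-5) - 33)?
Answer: 7013098870784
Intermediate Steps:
y = -1137 (y = -(-78*(-15) - 33) = -(1170 - 33) = -1*1137 = -1137)
(-49951 + (-2310 + 12985)*(y - 19626))*(14062 + 1088*(-42)) = (-49951 + (-2310 + 12985)*(-1137 - 19626))*(14062 + 1088*(-42)) = (-49951 + 10675*(-20763))*(14062 - 45696) = (-49951 - 221645025)*(-31634) = -221694976*(-31634) = 7013098870784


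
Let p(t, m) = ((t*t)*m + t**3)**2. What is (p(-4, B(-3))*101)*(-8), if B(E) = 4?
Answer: 0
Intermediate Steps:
p(t, m) = (t**3 + m*t**2)**2 (p(t, m) = (t**2*m + t**3)**2 = (m*t**2 + t**3)**2 = (t**3 + m*t**2)**2)
(p(-4, B(-3))*101)*(-8) = (((-4)**4*(4 - 4)**2)*101)*(-8) = ((256*0**2)*101)*(-8) = ((256*0)*101)*(-8) = (0*101)*(-8) = 0*(-8) = 0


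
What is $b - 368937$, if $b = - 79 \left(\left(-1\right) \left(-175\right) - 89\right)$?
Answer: $-375731$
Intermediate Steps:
$b = -6794$ ($b = - 79 \left(175 - 89\right) = \left(-79\right) 86 = -6794$)
$b - 368937 = -6794 - 368937 = -375731$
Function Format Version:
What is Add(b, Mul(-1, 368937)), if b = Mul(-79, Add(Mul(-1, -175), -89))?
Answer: -375731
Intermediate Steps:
b = -6794 (b = Mul(-79, Add(175, -89)) = Mul(-79, 86) = -6794)
Add(b, Mul(-1, 368937)) = Add(-6794, Mul(-1, 368937)) = Add(-6794, -368937) = -375731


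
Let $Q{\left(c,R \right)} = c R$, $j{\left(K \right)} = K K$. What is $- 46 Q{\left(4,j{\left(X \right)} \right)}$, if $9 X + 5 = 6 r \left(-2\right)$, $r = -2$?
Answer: $- \frac{66424}{81} \approx -820.05$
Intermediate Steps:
$X = \frac{19}{9}$ ($X = - \frac{5}{9} + \frac{6 \left(-2\right) \left(-2\right)}{9} = - \frac{5}{9} + \frac{\left(-12\right) \left(-2\right)}{9} = - \frac{5}{9} + \frac{1}{9} \cdot 24 = - \frac{5}{9} + \frac{8}{3} = \frac{19}{9} \approx 2.1111$)
$j{\left(K \right)} = K^{2}$
$Q{\left(c,R \right)} = R c$
$- 46 Q{\left(4,j{\left(X \right)} \right)} = - 46 \left(\frac{19}{9}\right)^{2} \cdot 4 = - 46 \cdot \frac{361}{81} \cdot 4 = \left(-46\right) \frac{1444}{81} = - \frac{66424}{81}$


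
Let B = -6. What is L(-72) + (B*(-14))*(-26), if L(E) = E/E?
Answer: -2183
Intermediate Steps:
L(E) = 1
L(-72) + (B*(-14))*(-26) = 1 - 6*(-14)*(-26) = 1 + 84*(-26) = 1 - 2184 = -2183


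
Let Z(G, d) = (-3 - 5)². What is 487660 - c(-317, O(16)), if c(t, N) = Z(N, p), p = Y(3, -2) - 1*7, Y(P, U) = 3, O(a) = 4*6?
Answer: 487596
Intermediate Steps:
O(a) = 24
p = -4 (p = 3 - 1*7 = 3 - 7 = -4)
Z(G, d) = 64 (Z(G, d) = (-8)² = 64)
c(t, N) = 64
487660 - c(-317, O(16)) = 487660 - 1*64 = 487660 - 64 = 487596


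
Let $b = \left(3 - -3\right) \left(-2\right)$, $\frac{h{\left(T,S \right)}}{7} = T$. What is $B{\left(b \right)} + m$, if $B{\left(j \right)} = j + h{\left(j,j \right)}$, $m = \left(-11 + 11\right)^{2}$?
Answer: $-96$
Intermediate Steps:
$h{\left(T,S \right)} = 7 T$
$m = 0$ ($m = 0^{2} = 0$)
$b = -12$ ($b = \left(3 + 3\right) \left(-2\right) = 6 \left(-2\right) = -12$)
$B{\left(j \right)} = 8 j$ ($B{\left(j \right)} = j + 7 j = 8 j$)
$B{\left(b \right)} + m = 8 \left(-12\right) + 0 = -96 + 0 = -96$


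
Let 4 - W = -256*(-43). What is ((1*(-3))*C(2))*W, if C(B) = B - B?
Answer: 0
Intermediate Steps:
W = -11004 (W = 4 - (-256)*(-43) = 4 - 1*11008 = 4 - 11008 = -11004)
C(B) = 0
((1*(-3))*C(2))*W = ((1*(-3))*0)*(-11004) = -3*0*(-11004) = 0*(-11004) = 0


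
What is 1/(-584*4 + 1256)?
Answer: -1/1080 ≈ -0.00092593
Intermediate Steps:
1/(-584*4 + 1256) = 1/(-2336 + 1256) = 1/(-1080) = -1/1080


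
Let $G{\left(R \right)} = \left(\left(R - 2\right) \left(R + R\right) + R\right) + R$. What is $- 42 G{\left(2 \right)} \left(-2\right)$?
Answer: $336$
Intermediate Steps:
$G{\left(R \right)} = 2 R + 2 R \left(-2 + R\right)$ ($G{\left(R \right)} = \left(\left(-2 + R\right) 2 R + R\right) + R = \left(2 R \left(-2 + R\right) + R\right) + R = \left(R + 2 R \left(-2 + R\right)\right) + R = 2 R + 2 R \left(-2 + R\right)$)
$- 42 G{\left(2 \right)} \left(-2\right) = - 42 \cdot 2 \cdot 2 \left(-1 + 2\right) \left(-2\right) = - 42 \cdot 2 \cdot 2 \cdot 1 \left(-2\right) = \left(-42\right) 4 \left(-2\right) = \left(-168\right) \left(-2\right) = 336$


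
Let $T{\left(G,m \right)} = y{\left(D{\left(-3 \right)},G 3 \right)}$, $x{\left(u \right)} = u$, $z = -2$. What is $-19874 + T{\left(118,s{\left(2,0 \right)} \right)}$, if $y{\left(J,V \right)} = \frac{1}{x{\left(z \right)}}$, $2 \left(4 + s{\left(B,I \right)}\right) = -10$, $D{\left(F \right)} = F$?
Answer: $- \frac{39749}{2} \approx -19875.0$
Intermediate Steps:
$s{\left(B,I \right)} = -9$ ($s{\left(B,I \right)} = -4 + \frac{1}{2} \left(-10\right) = -4 - 5 = -9$)
$y{\left(J,V \right)} = - \frac{1}{2}$ ($y{\left(J,V \right)} = \frac{1}{-2} = - \frac{1}{2}$)
$T{\left(G,m \right)} = - \frac{1}{2}$
$-19874 + T{\left(118,s{\left(2,0 \right)} \right)} = -19874 - \frac{1}{2} = - \frac{39749}{2}$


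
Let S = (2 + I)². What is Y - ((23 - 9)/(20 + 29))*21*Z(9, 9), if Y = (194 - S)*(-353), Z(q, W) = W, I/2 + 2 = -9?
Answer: 72664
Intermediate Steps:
I = -22 (I = -4 + 2*(-9) = -4 - 18 = -22)
S = 400 (S = (2 - 22)² = (-20)² = 400)
Y = 72718 (Y = (194 - 1*400)*(-353) = (194 - 400)*(-353) = -206*(-353) = 72718)
Y - ((23 - 9)/(20 + 29))*21*Z(9, 9) = 72718 - ((23 - 9)/(20 + 29))*21*9 = 72718 - (14/49)*21*9 = 72718 - (14*(1/49))*21*9 = 72718 - (2/7)*21*9 = 72718 - 6*9 = 72718 - 1*54 = 72718 - 54 = 72664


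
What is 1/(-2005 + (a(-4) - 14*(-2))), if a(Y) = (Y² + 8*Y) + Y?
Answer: -1/1997 ≈ -0.00050075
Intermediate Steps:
a(Y) = Y² + 9*Y
1/(-2005 + (a(-4) - 14*(-2))) = 1/(-2005 + (-4*(9 - 4) - 14*(-2))) = 1/(-2005 + (-4*5 + 28)) = 1/(-2005 + (-20 + 28)) = 1/(-2005 + 8) = 1/(-1997) = -1/1997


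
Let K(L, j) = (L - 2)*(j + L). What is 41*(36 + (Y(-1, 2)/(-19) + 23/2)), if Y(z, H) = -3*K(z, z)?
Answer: 75481/38 ≈ 1986.3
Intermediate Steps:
K(L, j) = (-2 + L)*(L + j)
Y(z, H) = -6*z² + 12*z (Y(z, H) = -3*(z² - 2*z - 2*z + z*z) = -3*(z² - 2*z - 2*z + z²) = -3*(-4*z + 2*z²) = -6*z² + 12*z)
41*(36 + (Y(-1, 2)/(-19) + 23/2)) = 41*(36 + ((6*(-1)*(2 - 1*(-1)))/(-19) + 23/2)) = 41*(36 + ((6*(-1)*(2 + 1))*(-1/19) + 23*(½))) = 41*(36 + ((6*(-1)*3)*(-1/19) + 23/2)) = 41*(36 + (-18*(-1/19) + 23/2)) = 41*(36 + (18/19 + 23/2)) = 41*(36 + 473/38) = 41*(1841/38) = 75481/38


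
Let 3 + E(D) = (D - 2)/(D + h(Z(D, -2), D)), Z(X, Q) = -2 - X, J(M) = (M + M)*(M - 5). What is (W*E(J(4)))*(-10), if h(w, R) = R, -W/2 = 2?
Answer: -95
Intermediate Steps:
W = -4 (W = -2*2 = -4)
J(M) = 2*M*(-5 + M) (J(M) = (2*M)*(-5 + M) = 2*M*(-5 + M))
E(D) = -3 + (-2 + D)/(2*D) (E(D) = -3 + (D - 2)/(D + D) = -3 + (-2 + D)/((2*D)) = -3 + (-2 + D)*(1/(2*D)) = -3 + (-2 + D)/(2*D))
(W*E(J(4)))*(-10) = -4*(-5/2 - 1/(2*4*(-5 + 4)))*(-10) = -4*(-5/2 - 1/(2*4*(-1)))*(-10) = -4*(-5/2 - 1/(-8))*(-10) = -4*(-5/2 - 1*(-⅛))*(-10) = -4*(-5/2 + ⅛)*(-10) = -4*(-19/8)*(-10) = (19/2)*(-10) = -95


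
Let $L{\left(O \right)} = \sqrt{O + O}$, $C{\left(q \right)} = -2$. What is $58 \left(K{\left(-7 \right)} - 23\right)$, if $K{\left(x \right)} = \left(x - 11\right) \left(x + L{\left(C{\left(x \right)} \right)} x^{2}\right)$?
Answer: $5974 - 102312 i \approx 5974.0 - 1.0231 \cdot 10^{5} i$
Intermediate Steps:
$L{\left(O \right)} = \sqrt{2} \sqrt{O}$ ($L{\left(O \right)} = \sqrt{2 O} = \sqrt{2} \sqrt{O}$)
$K{\left(x \right)} = \left(-11 + x\right) \left(x + 2 i x^{2}\right)$ ($K{\left(x \right)} = \left(x - 11\right) \left(x + \sqrt{2} \sqrt{-2} x^{2}\right) = \left(-11 + x\right) \left(x + \sqrt{2} i \sqrt{2} x^{2}\right) = \left(-11 + x\right) \left(x + 2 i x^{2}\right)$)
$58 \left(K{\left(-7 \right)} - 23\right) = 58 \left(- 7 \left(-11 - 7 - 22 i \left(-7\right) + 2 i \left(-7\right)^{2}\right) - 23\right) = 58 \left(- 7 \left(-11 - 7 + 154 i + 2 i 49\right) - 23\right) = 58 \left(- 7 \left(-11 - 7 + 154 i + 98 i\right) - 23\right) = 58 \left(- 7 \left(-18 + 252 i\right) - 23\right) = 58 \left(\left(126 - 1764 i\right) - 23\right) = 58 \left(103 - 1764 i\right) = 5974 - 102312 i$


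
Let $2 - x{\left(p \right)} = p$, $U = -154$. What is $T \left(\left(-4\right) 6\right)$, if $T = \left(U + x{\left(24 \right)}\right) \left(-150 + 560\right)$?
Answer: $1731840$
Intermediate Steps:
$x{\left(p \right)} = 2 - p$
$T = -72160$ ($T = \left(-154 + \left(2 - 24\right)\right) \left(-150 + 560\right) = \left(-154 + \left(2 - 24\right)\right) 410 = \left(-154 - 22\right) 410 = \left(-176\right) 410 = -72160$)
$T \left(\left(-4\right) 6\right) = - 72160 \left(\left(-4\right) 6\right) = \left(-72160\right) \left(-24\right) = 1731840$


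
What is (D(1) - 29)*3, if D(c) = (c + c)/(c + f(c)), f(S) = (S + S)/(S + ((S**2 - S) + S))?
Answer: -84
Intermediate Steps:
f(S) = 2*S/(S + S**2) (f(S) = (2*S)/(S + S**2) = 2*S/(S + S**2))
D(c) = 2*c/(c + 2/(1 + c)) (D(c) = (c + c)/(c + 2/(1 + c)) = (2*c)/(c + 2/(1 + c)) = 2*c/(c + 2/(1 + c)))
(D(1) - 29)*3 = (2*1*(1 + 1)/(2 + 1*(1 + 1)) - 29)*3 = (2*1*2/(2 + 1*2) - 29)*3 = (2*1*2/(2 + 2) - 29)*3 = (2*1*2/4 - 29)*3 = (2*1*(1/4)*2 - 29)*3 = (1 - 29)*3 = -28*3 = -84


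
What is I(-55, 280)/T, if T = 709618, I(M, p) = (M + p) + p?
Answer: 505/709618 ≈ 0.00071165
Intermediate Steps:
I(M, p) = M + 2*p
I(-55, 280)/T = (-55 + 2*280)/709618 = (-55 + 560)*(1/709618) = 505*(1/709618) = 505/709618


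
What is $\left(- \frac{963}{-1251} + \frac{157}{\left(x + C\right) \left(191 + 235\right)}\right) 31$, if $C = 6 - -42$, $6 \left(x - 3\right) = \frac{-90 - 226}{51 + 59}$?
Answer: $\frac{3963580919}{164535968} \approx 24.089$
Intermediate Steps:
$x = \frac{416}{165}$ ($x = 3 + \frac{\left(-90 - 226\right) \frac{1}{51 + 59}}{6} = 3 + \frac{\left(-316\right) \frac{1}{110}}{6} = 3 + \frac{1}{6} \left(- \frac{158}{55}\right) = 3 - \frac{79}{165} = \frac{416}{165} \approx 2.5212$)
$C = 48$ ($C = 6 + 42 = 48$)
$\left(- \frac{963}{-1251} + \frac{157}{\left(x + C\right) \left(191 + 235\right)}\right) 31 = \left(- \frac{963}{-1251} + \frac{157}{\left(\frac{416}{165} + 48\right) \left(191 + 235\right)}\right) 31 = \left(\left(-963\right) \left(- \frac{1}{1251}\right) + \frac{157}{\frac{8336}{165} \cdot 426}\right) 31 = \left(\frac{107}{139} + \frac{157}{\frac{1183712}{55}}\right) 31 = \left(\frac{107}{139} + 157 \cdot \frac{55}{1183712}\right) 31 = \left(\frac{107}{139} + \frac{8635}{1183712}\right) 31 = \frac{127857449}{164535968} \cdot 31 = \frac{3963580919}{164535968}$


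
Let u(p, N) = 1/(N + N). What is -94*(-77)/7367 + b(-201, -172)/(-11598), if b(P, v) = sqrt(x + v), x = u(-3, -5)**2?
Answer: 7238/7367 - 7*I*sqrt(39)/38660 ≈ 0.98249 - 0.0011308*I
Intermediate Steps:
u(p, N) = 1/(2*N)
x = 1/100 (x = ((1/2)/(-5))**2 = ((1/2)*(-1/5))**2 = (-1/10)**2 = 1/100 ≈ 0.010000)
b(P, v) = sqrt(1/100 + v)
-94*(-77)/7367 + b(-201, -172)/(-11598) = -94*(-77)/7367 + (sqrt(1 + 100*(-172))/10)/(-11598) = 7238*(1/7367) + (sqrt(1 - 17200)/10)*(-1/11598) = 7238/7367 + (sqrt(-17199)/10)*(-1/11598) = 7238/7367 + ((21*I*sqrt(39))/10)*(-1/11598) = 7238/7367 + (21*I*sqrt(39)/10)*(-1/11598) = 7238/7367 - 7*I*sqrt(39)/38660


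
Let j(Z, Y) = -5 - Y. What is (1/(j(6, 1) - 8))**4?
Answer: 1/38416 ≈ 2.6031e-5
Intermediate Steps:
(1/(j(6, 1) - 8))**4 = (1/((-5 - 1*1) - 8))**4 = (1/((-5 - 1) - 8))**4 = (1/(-6 - 8))**4 = (1/(-14))**4 = (-1/14)**4 = 1/38416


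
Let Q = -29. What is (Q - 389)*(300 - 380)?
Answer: 33440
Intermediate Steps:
(Q - 389)*(300 - 380) = (-29 - 389)*(300 - 380) = -418*(-80) = 33440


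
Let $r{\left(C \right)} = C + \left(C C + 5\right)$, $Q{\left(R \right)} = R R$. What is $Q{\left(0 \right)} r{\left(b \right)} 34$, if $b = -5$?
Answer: $0$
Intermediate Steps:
$Q{\left(R \right)} = R^{2}$
$r{\left(C \right)} = 5 + C + C^{2}$ ($r{\left(C \right)} = C + \left(C^{2} + 5\right) = C + \left(5 + C^{2}\right) = 5 + C + C^{2}$)
$Q{\left(0 \right)} r{\left(b \right)} 34 = 0^{2} \left(5 - 5 + \left(-5\right)^{2}\right) 34 = 0 \left(5 - 5 + 25\right) 34 = 0 \cdot 25 \cdot 34 = 0 \cdot 34 = 0$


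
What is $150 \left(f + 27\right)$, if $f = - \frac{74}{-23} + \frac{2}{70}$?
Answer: $\frac{730440}{161} \approx 4536.9$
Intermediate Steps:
$f = \frac{2613}{805}$ ($f = \left(-74\right) \left(- \frac{1}{23}\right) + 2 \cdot \frac{1}{70} = \frac{74}{23} + \frac{1}{35} = \frac{2613}{805} \approx 3.246$)
$150 \left(f + 27\right) = 150 \left(\frac{2613}{805} + 27\right) = 150 \cdot \frac{24348}{805} = \frac{730440}{161}$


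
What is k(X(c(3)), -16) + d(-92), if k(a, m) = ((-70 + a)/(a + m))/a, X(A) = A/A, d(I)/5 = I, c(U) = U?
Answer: -2277/5 ≈ -455.40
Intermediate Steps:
d(I) = 5*I
X(A) = 1
k(a, m) = (-70 + a)/(a*(a + m)) (k(a, m) = ((-70 + a)/(a + m))/a = (-70 + a)/(a*(a + m)))
k(X(c(3)), -16) + d(-92) = (-70 + 1)/(1*(1 - 16)) + 5*(-92) = 1*(-69)/(-15) - 460 = 1*(-1/15)*(-69) - 460 = 23/5 - 460 = -2277/5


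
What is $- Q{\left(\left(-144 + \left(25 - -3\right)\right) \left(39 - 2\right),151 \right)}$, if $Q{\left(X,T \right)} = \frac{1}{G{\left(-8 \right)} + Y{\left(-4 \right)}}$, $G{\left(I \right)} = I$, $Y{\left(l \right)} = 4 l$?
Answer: $\frac{1}{24} \approx 0.041667$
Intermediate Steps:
$Q{\left(X,T \right)} = - \frac{1}{24}$ ($Q{\left(X,T \right)} = \frac{1}{-8 + 4 \left(-4\right)} = \frac{1}{-8 - 16} = \frac{1}{-24} = - \frac{1}{24}$)
$- Q{\left(\left(-144 + \left(25 - -3\right)\right) \left(39 - 2\right),151 \right)} = \left(-1\right) \left(- \frac{1}{24}\right) = \frac{1}{24}$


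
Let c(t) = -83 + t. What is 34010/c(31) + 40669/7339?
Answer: -123742301/190814 ≈ -648.50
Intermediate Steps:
34010/c(31) + 40669/7339 = 34010/(-83 + 31) + 40669/7339 = 34010/(-52) + 40669*(1/7339) = 34010*(-1/52) + 40669/7339 = -17005/26 + 40669/7339 = -123742301/190814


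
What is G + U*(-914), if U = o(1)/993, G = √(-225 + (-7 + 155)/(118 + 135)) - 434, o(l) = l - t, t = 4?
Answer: -142740/331 + I*√14364581/253 ≈ -431.24 + 14.98*I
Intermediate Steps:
o(l) = -4 + l (o(l) = l - 1*4 = l - 4 = -4 + l)
G = -434 + I*√14364581/253 (G = √(-225 + 148/253) - 434 = √(-56777/253) - 434 = I*√14364581/253 - 434 = -434 + I*√14364581/253 ≈ -434.0 + 14.98*I)
U = -1/331 (U = (-4 + 1)/993 = -3*1/993 = -1/331 ≈ -0.0030211)
G + U*(-914) = (-434 + I*√14364581/253) - 1/331*(-914) = (-434 + I*√14364581/253) + 914/331 = -142740/331 + I*√14364581/253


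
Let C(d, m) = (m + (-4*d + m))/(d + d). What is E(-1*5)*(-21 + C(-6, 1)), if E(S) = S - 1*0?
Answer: 695/6 ≈ 115.83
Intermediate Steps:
E(S) = S (E(S) = S + 0 = S)
C(d, m) = (-4*d + 2*m)/(2*d) (C(d, m) = (m + (m - 4*d))/((2*d)) = (-4*d + 2*m)*(1/(2*d)) = (-4*d + 2*m)/(2*d))
E(-1*5)*(-21 + C(-6, 1)) = (-1*5)*(-21 + (-2 + 1/(-6))) = -5*(-21 + (-2 + 1*(-⅙))) = -5*(-21 + (-2 - ⅙)) = -5*(-21 - 13/6) = -5*(-139/6) = 695/6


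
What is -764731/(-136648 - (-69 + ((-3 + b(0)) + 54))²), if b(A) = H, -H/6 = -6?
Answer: 69521/12452 ≈ 5.5831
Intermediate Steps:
H = 36 (H = -6*(-6) = 36)
b(A) = 36
-764731/(-136648 - (-69 + ((-3 + b(0)) + 54))²) = -764731/(-136648 - (-69 + ((-3 + 36) + 54))²) = -764731/(-136648 - (-69 + (33 + 54))²) = -764731/(-136648 - (-69 + 87)²) = -764731/(-136648 - 1*18²) = -764731/(-136648 - 1*324) = -764731/(-136648 - 324) = -764731/(-136972) = -764731*(-1/136972) = 69521/12452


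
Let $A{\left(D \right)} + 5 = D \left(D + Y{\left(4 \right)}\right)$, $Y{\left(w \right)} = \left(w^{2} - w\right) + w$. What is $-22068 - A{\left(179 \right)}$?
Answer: $-56968$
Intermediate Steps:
$Y{\left(w \right)} = w^{2}$
$A{\left(D \right)} = -5 + D \left(16 + D\right)$ ($A{\left(D \right)} = -5 + D \left(D + 4^{2}\right) = -5 + D \left(D + 16\right) = -5 + D \left(16 + D\right)$)
$-22068 - A{\left(179 \right)} = -22068 - \left(-5 + 179^{2} + 16 \cdot 179\right) = -22068 - \left(-5 + 32041 + 2864\right) = -22068 - 34900 = -56968$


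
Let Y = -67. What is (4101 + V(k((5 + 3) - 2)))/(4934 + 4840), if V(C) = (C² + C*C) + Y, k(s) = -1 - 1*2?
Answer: 2026/4887 ≈ 0.41457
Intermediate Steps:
k(s) = -3 (k(s) = -1 - 2 = -3)
V(C) = -67 + 2*C² (V(C) = (C² + C*C) - 67 = (C² + C²) - 67 = 2*C² - 67 = -67 + 2*C²)
(4101 + V(k((5 + 3) - 2)))/(4934 + 4840) = (4101 + (-67 + 2*(-3)²))/(4934 + 4840) = (4101 + (-67 + 2*9))/9774 = (4101 + (-67 + 18))*(1/9774) = (4101 - 49)*(1/9774) = 4052*(1/9774) = 2026/4887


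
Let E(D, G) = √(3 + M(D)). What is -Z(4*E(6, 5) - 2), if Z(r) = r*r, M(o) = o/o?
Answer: -36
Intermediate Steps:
M(o) = 1
E(D, G) = 2 (E(D, G) = √(3 + 1) = √4 = 2)
Z(r) = r²
-Z(4*E(6, 5) - 2) = -(4*2 - 2)² = -(8 - 2)² = -1*6² = -1*36 = -36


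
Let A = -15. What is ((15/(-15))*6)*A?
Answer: 90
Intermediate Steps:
((15/(-15))*6)*A = ((15/(-15))*6)*(-15) = ((15*(-1/15))*6)*(-15) = -1*6*(-15) = -6*(-15) = 90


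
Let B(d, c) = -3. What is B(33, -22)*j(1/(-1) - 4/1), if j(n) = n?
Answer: 15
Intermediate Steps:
B(33, -22)*j(1/(-1) - 4/1) = -3*(1/(-1) - 4/1) = -3*(1*(-1) - 4/1) = -3*(-1 - 4/1) = -3*(-1 - 4*1) = -3*(-1 - 4) = -3*(-5) = 15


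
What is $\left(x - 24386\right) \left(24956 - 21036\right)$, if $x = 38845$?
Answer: $56679280$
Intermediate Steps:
$\left(x - 24386\right) \left(24956 - 21036\right) = \left(38845 - 24386\right) \left(24956 - 21036\right) = 14459 \cdot 3920 = 56679280$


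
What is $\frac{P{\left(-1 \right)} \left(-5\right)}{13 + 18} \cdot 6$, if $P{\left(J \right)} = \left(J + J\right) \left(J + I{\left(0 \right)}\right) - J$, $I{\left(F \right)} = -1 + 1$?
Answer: $- \frac{90}{31} \approx -2.9032$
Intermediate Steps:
$I{\left(F \right)} = 0$
$P{\left(J \right)} = - J + 2 J^{2}$ ($P{\left(J \right)} = \left(J + J\right) \left(J + 0\right) - J = 2 J J - J = 2 J^{2} - J = - J + 2 J^{2}$)
$\frac{P{\left(-1 \right)} \left(-5\right)}{13 + 18} \cdot 6 = \frac{- (-1 + 2 \left(-1\right)) \left(-5\right)}{13 + 18} \cdot 6 = \frac{- (-1 - 2) \left(-5\right)}{31} \cdot 6 = \frac{\left(-1\right) \left(-3\right) \left(-5\right)}{31} \cdot 6 = \frac{3 \left(-5\right)}{31} \cdot 6 = \frac{1}{31} \left(-15\right) 6 = \left(- \frac{15}{31}\right) 6 = - \frac{90}{31}$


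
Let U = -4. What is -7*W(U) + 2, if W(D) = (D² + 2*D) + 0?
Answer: -54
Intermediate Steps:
W(D) = D² + 2*D
-7*W(U) + 2 = -(-28)*(2 - 4) + 2 = -(-28)*(-2) + 2 = -7*8 + 2 = -56 + 2 = -54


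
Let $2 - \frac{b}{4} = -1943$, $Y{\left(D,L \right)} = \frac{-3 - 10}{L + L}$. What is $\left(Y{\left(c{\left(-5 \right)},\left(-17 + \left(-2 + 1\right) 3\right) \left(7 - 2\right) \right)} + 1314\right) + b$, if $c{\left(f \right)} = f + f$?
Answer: $\frac{1818813}{200} \approx 9094.1$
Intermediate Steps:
$c{\left(f \right)} = 2 f$
$Y{\left(D,L \right)} = - \frac{13}{2 L}$
$b = 7780$ ($b = 8 - -7772 = 8 + 7772 = 7780$)
$\left(Y{\left(c{\left(-5 \right)},\left(-17 + \left(-2 + 1\right) 3\right) \left(7 - 2\right) \right)} + 1314\right) + b = \left(- \frac{13}{2 \left(-17 + \left(-2 + 1\right) 3\right) \left(7 - 2\right)} + 1314\right) + 7780 = \left(- \frac{13}{2 \left(-17 - 3\right) 5} + 1314\right) + 7780 = \left(- \frac{13}{2 \left(\left(-20\right) 5\right)} + 1314\right) + 7780 = \left(- \frac{13}{2 \left(-100\right)} + 1314\right) + 7780 = \left(\left(- \frac{13}{2}\right) \left(- \frac{1}{100}\right) + 1314\right) + 7780 = \left(\frac{13}{200} + 1314\right) + 7780 = \frac{262813}{200} + 7780 = \frac{1818813}{200}$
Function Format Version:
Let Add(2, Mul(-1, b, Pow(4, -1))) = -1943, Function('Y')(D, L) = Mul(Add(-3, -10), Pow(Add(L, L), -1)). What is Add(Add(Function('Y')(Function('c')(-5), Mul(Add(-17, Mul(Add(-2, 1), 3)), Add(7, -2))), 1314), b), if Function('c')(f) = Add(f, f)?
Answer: Rational(1818813, 200) ≈ 9094.1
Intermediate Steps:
Function('c')(f) = Mul(2, f)
Function('Y')(D, L) = Mul(Rational(-13, 2), Pow(L, -1)) (Function('Y')(D, L) = Mul(-13, Pow(Mul(2, L), -1)) = Mul(-13, Mul(Rational(1, 2), Pow(L, -1))) = Mul(Rational(-13, 2), Pow(L, -1)))
b = 7780 (b = Add(8, Mul(-4, -1943)) = Add(8, 7772) = 7780)
Add(Add(Function('Y')(Function('c')(-5), Mul(Add(-17, Mul(Add(-2, 1), 3)), Add(7, -2))), 1314), b) = Add(Add(Mul(Rational(-13, 2), Pow(Mul(Add(-17, Mul(Add(-2, 1), 3)), Add(7, -2)), -1)), 1314), 7780) = Add(Add(Mul(Rational(-13, 2), Pow(Mul(Add(-17, Mul(-1, 3)), 5), -1)), 1314), 7780) = Add(Add(Mul(Rational(-13, 2), Pow(Mul(Add(-17, -3), 5), -1)), 1314), 7780) = Add(Add(Mul(Rational(-13, 2), Pow(Mul(-20, 5), -1)), 1314), 7780) = Add(Add(Mul(Rational(-13, 2), Pow(-100, -1)), 1314), 7780) = Add(Add(Mul(Rational(-13, 2), Rational(-1, 100)), 1314), 7780) = Add(Add(Rational(13, 200), 1314), 7780) = Add(Rational(262813, 200), 7780) = Rational(1818813, 200)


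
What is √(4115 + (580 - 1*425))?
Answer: √4270 ≈ 65.345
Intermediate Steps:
√(4115 + (580 - 1*425)) = √(4115 + (580 - 425)) = √(4115 + 155) = √4270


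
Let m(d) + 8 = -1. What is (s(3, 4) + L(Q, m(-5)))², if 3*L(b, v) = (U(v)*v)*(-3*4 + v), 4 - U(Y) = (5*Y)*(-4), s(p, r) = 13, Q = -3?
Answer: 122655625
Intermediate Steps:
m(d) = -9 (m(d) = -8 - 1 = -9)
U(Y) = 4 + 20*Y (U(Y) = 4 - 5*Y*(-4) = 4 - (-20)*Y = 4 + 20*Y)
L(b, v) = v*(-12 + v)*(4 + 20*v)/3 (L(b, v) = (((4 + 20*v)*v)*(-3*4 + v))/3 = ((v*(4 + 20*v))*(-12 + v))/3 = (v*(-12 + v)*(4 + 20*v))/3 = v*(-12 + v)*(4 + 20*v)/3)
(s(3, 4) + L(Q, m(-5)))² = (13 + (4/3)*(-9)*(1 + 5*(-9))*(-12 - 9))² = (13 + (4/3)*(-9)*(1 - 45)*(-21))² = (13 + (4/3)*(-9)*(-44)*(-21))² = (13 - 11088)² = (-11075)² = 122655625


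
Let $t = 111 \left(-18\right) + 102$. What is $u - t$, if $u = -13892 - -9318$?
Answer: $-2678$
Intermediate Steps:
$u = -4574$ ($u = -13892 + \left(-472 + 9790\right) = -13892 + 9318 = -4574$)
$t = -1896$ ($t = -1998 + 102 = -1896$)
$u - t = -4574 - -1896 = -4574 + 1896 = -2678$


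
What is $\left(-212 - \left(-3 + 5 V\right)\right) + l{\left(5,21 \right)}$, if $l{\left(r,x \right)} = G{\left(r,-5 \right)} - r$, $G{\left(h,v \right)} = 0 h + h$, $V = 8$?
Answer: $-249$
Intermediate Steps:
$G{\left(h,v \right)} = h$ ($G{\left(h,v \right)} = 0 + h = h$)
$l{\left(r,x \right)} = 0$ ($l{\left(r,x \right)} = r - r = 0$)
$\left(-212 - \left(-3 + 5 V\right)\right) + l{\left(5,21 \right)} = \left(-212 - \left(-3 + 5 \cdot 8\right)\right) + 0 = \left(-212 - \left(-3 + 40\right)\right) + 0 = \left(-212 - 37\right) + 0 = -249 + 0 = -249$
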